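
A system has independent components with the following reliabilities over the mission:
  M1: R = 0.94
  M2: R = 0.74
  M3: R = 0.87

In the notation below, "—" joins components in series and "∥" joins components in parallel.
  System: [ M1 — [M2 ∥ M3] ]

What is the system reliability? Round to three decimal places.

Parallel (M2 and M3): 1 − (1 − 0.74000)(1 − 0.87000) = 0.96620
Series (M1 and [0.96620]): 0.94000 × 0.96620 = 0.908

0.908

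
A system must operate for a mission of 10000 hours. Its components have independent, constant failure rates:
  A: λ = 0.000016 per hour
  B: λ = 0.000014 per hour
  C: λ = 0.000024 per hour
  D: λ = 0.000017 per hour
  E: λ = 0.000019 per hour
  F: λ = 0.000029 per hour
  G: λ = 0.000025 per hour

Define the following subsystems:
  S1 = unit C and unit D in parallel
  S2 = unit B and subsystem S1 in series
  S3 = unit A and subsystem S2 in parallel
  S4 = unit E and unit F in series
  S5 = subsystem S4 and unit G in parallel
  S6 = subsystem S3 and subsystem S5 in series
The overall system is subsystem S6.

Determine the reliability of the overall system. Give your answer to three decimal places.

0.894

R(A) = exp(−0.000016 × 10000) = 0.85214
R(B) = exp(−0.000014 × 10000) = 0.86936
R(C) = exp(−0.000024 × 10000) = 0.78663
R(D) = exp(−0.000017 × 10000) = 0.84366
R(E) = exp(−0.000019 × 10000) = 0.82696
R(F) = exp(−0.000029 × 10000) = 0.74826
R(G) = exp(−0.000025 × 10000) = 0.77880
Parallel (C and D): 1 − (1 − 0.78663)(1 − 0.84366) = 0.96664
Series (B and [0.96664]): 0.86936 × 0.96664 = 0.84036
Parallel (A and [0.84036]): 1 − (1 − 0.85214)(1 − 0.84036) = 0.97640
Series (E and F): 0.82696 × 0.74826 = 0.61878
Parallel ([0.61878] and G): 1 − (1 − 0.61878)(1 − 0.77880) = 0.91567
Series ([0.97640] and [0.91567]): 0.97640 × 0.91567 = 0.894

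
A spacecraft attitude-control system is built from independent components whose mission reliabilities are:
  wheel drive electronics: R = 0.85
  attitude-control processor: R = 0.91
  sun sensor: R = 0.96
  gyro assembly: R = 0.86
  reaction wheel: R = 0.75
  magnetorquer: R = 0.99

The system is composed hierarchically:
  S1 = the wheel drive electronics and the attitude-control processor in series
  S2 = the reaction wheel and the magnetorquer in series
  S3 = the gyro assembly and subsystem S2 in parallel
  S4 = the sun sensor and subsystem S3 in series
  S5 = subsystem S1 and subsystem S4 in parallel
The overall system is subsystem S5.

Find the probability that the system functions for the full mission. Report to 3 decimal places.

0.983

Series (wheel drive electronics and attitude-control processor): 0.85000 × 0.91000 = 0.77350
Series (reaction wheel and magnetorquer): 0.75000 × 0.99000 = 0.74250
Parallel (gyro assembly and [0.74250]): 1 − (1 − 0.86000)(1 − 0.74250) = 0.96395
Series (sun sensor and [0.96395]): 0.96000 × 0.96395 = 0.92539
Parallel ([0.77350] and [0.92539]): 1 − (1 − 0.77350)(1 − 0.92539) = 0.983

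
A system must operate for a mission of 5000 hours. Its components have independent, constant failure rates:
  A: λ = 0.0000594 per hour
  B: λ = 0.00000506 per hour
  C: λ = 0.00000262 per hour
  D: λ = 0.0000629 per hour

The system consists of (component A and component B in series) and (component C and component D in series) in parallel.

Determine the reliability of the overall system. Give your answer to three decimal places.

R(A) = exp(−0.0000594 × 5000) = 0.74304
R(B) = exp(−0.00000506 × 5000) = 0.97502
R(C) = exp(−0.00000262 × 5000) = 0.98699
R(D) = exp(−0.0000629 × 5000) = 0.73015
Series (A and B): 0.74304 × 0.97502 = 0.72448
Series (C and D): 0.98699 × 0.73015 = 0.72065
Parallel ([0.72448] and [0.72065]): 1 − (1 − 0.72448)(1 − 0.72065) = 0.923

0.923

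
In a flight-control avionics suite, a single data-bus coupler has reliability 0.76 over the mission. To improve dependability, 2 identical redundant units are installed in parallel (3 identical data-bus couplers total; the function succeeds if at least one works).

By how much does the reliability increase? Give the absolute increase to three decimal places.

0.226

R_before = 0.76
R_after = 1 − (1 − 0.76)^3 = 0.986
ΔR = 0.986 − 0.76 = 0.226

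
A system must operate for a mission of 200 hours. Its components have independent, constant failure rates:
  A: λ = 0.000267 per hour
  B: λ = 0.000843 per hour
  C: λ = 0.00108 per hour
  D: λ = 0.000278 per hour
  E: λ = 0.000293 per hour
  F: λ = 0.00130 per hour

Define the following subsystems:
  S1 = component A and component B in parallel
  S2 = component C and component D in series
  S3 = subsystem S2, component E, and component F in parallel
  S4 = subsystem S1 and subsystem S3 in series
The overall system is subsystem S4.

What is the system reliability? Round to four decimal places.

R(A) = exp(−0.000267 × 200) = 0.948001
R(B) = exp(−0.000843 × 200) = 0.844847
R(C) = exp(−0.00108 × 200) = 0.805735
R(D) = exp(−0.000278 × 200) = 0.945917
R(E) = exp(−0.000293 × 200) = 0.943084
R(F) = exp(−0.00130 × 200) = 0.771052
Parallel (A and B): 1 − (1 − 0.948001)(1 − 0.844847) = 0.991932
Series (C and D): 0.805735 × 0.945917 = 0.762158
Parallel ([0.762158], E, and F): 1 − (1 − 0.762158)(1 − 0.943084)(1 − 0.771052) = 0.996901
Series ([0.991932] and [0.996901]): 0.991932 × 0.996901 = 0.9889

0.9889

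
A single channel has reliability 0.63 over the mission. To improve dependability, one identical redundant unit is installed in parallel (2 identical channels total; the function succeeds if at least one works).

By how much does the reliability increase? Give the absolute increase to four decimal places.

0.2331

R_before = 0.63
R_after = 1 − (1 − 0.63)^2 = 0.8631
ΔR = 0.8631 − 0.63 = 0.2331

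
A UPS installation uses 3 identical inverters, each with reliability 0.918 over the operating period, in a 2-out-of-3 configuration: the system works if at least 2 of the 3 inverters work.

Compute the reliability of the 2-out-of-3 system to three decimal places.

0.981

R = Σ_{i=2}^{3} C(3,i) p^i (1−p)^{3−i} with p = 0.918
C(3,2)·0.918^2·0.082^1 = 0.20731
C(3,3)·0.918^3·0.082^0 = 0.77362
Sum = 0.981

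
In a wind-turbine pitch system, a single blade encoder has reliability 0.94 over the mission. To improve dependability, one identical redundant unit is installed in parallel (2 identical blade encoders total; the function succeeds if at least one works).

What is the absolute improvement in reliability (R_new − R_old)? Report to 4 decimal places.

0.0564

R_before = 0.94
R_after = 1 − (1 − 0.94)^2 = 0.9964
ΔR = 0.9964 − 0.94 = 0.0564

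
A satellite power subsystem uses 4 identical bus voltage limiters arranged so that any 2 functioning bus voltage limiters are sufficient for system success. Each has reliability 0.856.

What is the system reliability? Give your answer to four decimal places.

0.9893

R = Σ_{i=2}^{4} C(4,i) p^i (1−p)^{4−i} with p = 0.856
C(4,2)·0.856^2·0.144^2 = 0.091164
C(4,3)·0.856^3·0.144^1 = 0.361280
C(4,4)·0.856^4·0.144^0 = 0.536902
Sum = 0.9893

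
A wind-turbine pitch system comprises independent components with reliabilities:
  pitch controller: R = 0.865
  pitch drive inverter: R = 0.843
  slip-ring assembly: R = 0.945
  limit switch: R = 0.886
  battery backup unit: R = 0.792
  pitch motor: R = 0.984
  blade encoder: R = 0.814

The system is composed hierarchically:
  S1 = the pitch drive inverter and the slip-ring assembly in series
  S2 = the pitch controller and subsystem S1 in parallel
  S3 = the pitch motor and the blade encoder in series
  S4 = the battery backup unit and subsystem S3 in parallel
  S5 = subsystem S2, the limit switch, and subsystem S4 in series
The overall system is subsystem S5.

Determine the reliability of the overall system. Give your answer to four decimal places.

Series (pitch drive inverter and slip-ring assembly): 0.843000 × 0.945000 = 0.796635
Parallel (pitch controller and [0.796635]): 1 − (1 − 0.865000)(1 − 0.796635) = 0.972546
Series (pitch motor and blade encoder): 0.984000 × 0.814000 = 0.800976
Parallel (battery backup unit and [0.800976]): 1 − (1 − 0.792000)(1 − 0.800976) = 0.958603
Series ([0.972546], limit switch, and [0.958603]): 0.972546 × 0.886000 × 0.958603 = 0.8260

0.8260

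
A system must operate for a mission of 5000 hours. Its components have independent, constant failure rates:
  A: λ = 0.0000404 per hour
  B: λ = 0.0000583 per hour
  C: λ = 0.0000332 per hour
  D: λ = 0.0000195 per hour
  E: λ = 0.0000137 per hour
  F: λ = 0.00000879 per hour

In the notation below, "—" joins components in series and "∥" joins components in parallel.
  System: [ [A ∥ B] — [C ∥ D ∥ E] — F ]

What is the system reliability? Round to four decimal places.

R(A) = exp(−0.0000404 × 5000) = 0.817095
R(B) = exp(−0.0000583 × 5000) = 0.747142
R(C) = exp(−0.0000332 × 5000) = 0.847046
R(D) = exp(−0.0000195 × 5000) = 0.907102
R(E) = exp(−0.0000137 × 5000) = 0.933793
R(F) = exp(−0.00000879 × 5000) = 0.957002
Parallel (A and B): 1 − (1 − 0.817095)(1 − 0.747142) = 0.953751
Parallel (C, D, and E): 1 − (1 − 0.847046)(1 − 0.907102)(1 − 0.933793) = 0.999059
Series ([0.953751], [0.999059], and F): 0.953751 × 0.999059 × 0.957002 = 0.9119

0.9119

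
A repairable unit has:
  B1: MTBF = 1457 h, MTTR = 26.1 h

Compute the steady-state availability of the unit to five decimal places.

0.98240

A(B1) = MTBF/(MTBF+MTTR) = 1457/(1457+26.1) = 0.98240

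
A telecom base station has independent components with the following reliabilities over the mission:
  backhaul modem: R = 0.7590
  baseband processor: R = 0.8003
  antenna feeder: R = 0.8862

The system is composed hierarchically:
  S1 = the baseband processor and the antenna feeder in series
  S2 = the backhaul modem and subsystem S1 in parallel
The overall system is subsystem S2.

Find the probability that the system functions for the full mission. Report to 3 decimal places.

0.930

Series (baseband processor and antenna feeder): 0.80030 × 0.88620 = 0.70923
Parallel (backhaul modem and [0.70923]): 1 − (1 − 0.75900)(1 − 0.70923) = 0.930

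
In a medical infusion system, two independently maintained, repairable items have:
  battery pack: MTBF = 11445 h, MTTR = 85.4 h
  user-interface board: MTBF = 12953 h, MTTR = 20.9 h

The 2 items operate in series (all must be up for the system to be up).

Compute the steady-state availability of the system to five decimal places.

0.99099

A(battery pack) = MTBF/(MTBF+MTTR) = 11445/(11445+85.4) = 0.992593
A(user-interface board) = MTBF/(MTBF+MTTR) = 12953/(12953+20.9) = 0.998389
Series availability: 0.992593 × 0.998389 = 0.99099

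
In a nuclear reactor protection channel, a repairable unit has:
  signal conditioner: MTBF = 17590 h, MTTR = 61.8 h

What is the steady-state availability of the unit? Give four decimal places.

A(signal conditioner) = MTBF/(MTBF+MTTR) = 17590/(17590+61.8) = 0.9965

0.9965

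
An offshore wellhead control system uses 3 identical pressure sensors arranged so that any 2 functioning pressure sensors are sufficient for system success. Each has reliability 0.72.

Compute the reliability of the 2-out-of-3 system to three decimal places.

0.809

R = Σ_{i=2}^{3} C(3,i) p^i (1−p)^{3−i} with p = 0.72
C(3,2)·0.72^2·0.28^1 = 0.43546
C(3,3)·0.72^3·0.28^0 = 0.37325
Sum = 0.809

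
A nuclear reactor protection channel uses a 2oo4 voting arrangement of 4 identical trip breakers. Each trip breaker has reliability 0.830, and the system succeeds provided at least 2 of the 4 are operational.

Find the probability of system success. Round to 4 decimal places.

0.9829

R = Σ_{i=2}^{4} C(4,i) p^i (1−p)^{4−i} with p = 0.830
C(4,2)·0.830^2·0.170^2 = 0.119455
C(4,3)·0.830^3·0.170^1 = 0.388815
C(4,4)·0.830^4·0.170^0 = 0.474583
Sum = 0.9829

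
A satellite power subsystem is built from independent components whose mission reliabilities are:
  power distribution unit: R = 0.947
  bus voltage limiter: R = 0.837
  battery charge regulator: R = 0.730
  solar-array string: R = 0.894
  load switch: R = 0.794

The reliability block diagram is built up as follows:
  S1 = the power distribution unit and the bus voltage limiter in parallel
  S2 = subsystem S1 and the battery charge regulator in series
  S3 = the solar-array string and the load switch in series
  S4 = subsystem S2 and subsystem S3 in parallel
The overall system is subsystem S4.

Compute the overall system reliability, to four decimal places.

Parallel (power distribution unit and bus voltage limiter): 1 − (1 − 0.947000)(1 − 0.837000) = 0.991361
Series ([0.991361] and battery charge regulator): 0.991361 × 0.730000 = 0.723694
Series (solar-array string and load switch): 0.894000 × 0.794000 = 0.709836
Parallel ([0.723694] and [0.709836]): 1 − (1 − 0.723694)(1 − 0.709836) = 0.9198

0.9198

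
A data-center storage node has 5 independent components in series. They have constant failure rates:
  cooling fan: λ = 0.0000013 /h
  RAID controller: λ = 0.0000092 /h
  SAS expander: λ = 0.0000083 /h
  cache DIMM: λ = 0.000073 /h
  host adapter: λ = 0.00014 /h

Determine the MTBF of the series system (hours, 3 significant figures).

Series of exponential components: λ_sys = Σ λ_i
λ_sys = 0.0000013 + 0.0000092 + 0.0000083 + 0.000073 + 0.00014 = 2.3180e-04 /h
MTBF = 1 / λ_sys = 4310 h

4310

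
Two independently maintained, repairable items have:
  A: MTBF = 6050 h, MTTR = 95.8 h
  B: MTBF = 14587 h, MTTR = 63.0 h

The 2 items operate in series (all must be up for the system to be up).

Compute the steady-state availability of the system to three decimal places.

A(A) = MTBF/(MTBF+MTTR) = 6050/(6050+95.8) = 0.984412
A(B) = MTBF/(MTBF+MTTR) = 14587/(14587+63.0) = 0.995700
Series availability: 0.984412 × 0.995700 = 0.980

0.980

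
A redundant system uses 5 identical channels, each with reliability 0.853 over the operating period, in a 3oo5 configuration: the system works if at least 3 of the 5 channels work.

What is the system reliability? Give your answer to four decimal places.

R = Σ_{i=3}^{5} C(5,i) p^i (1−p)^{5−i} with p = 0.853
C(5,3)·0.853^3·0.147^2 = 0.134116
C(5,4)·0.853^4·0.147^1 = 0.389120
C(5,5)·0.853^5·0.147^0 = 0.451591
Sum = 0.9748

0.9748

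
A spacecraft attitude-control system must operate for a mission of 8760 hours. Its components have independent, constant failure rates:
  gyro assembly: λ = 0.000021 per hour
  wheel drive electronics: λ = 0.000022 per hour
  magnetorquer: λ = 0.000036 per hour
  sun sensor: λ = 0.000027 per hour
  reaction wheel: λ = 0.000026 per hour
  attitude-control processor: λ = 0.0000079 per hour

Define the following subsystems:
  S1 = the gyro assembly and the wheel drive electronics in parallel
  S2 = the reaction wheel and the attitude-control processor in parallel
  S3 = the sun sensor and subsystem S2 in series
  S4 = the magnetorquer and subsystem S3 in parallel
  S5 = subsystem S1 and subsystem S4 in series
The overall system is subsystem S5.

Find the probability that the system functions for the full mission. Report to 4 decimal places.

0.9124

R(gyro assembly) = exp(−0.000021 × 8760) = 0.831969
R(wheel drive electronics) = exp(−0.000022 × 8760) = 0.824713
R(magnetorquer) = exp(−0.000036 × 8760) = 0.729526
R(sun sensor) = exp(−0.000027 × 8760) = 0.789370
R(reaction wheel) = exp(−0.000026 × 8760) = 0.796315
R(attitude-control processor) = exp(−0.0000079 × 8760) = 0.933136
Parallel (gyro assembly and wheel drive electronics): 1 − (1 − 0.831969)(1 − 0.824713) = 0.970546
Parallel (reaction wheel and attitude-control processor): 1 − (1 − 0.796315)(1 − 0.933136) = 0.986381
Series (sun sensor and [0.986381]): 0.789370 × 0.986381 = 0.778620
Parallel (magnetorquer and [0.778620]): 1 − (1 − 0.729526)(1 − 0.778620) = 0.940122
Series ([0.970546] and [0.940122]): 0.970546 × 0.940122 = 0.9124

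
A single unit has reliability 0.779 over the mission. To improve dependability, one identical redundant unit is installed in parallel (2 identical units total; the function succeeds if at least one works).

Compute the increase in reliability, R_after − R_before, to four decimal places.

0.1722

R_before = 0.779
R_after = 1 − (1 − 0.779)^2 = 0.9512
ΔR = 0.9512 − 0.779 = 0.1722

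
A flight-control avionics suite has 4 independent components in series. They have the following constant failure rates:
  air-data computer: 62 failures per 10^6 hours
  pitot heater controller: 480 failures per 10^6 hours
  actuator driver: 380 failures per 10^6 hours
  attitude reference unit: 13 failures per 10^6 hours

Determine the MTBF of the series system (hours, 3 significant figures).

Series of exponential components: λ_sys = Σ λ_i
λ_sys = 0.000062 + 0.00048 + 0.00038 + 0.000013 = 9.3500e-04 /h
MTBF = 1 / λ_sys = 1070 h

1070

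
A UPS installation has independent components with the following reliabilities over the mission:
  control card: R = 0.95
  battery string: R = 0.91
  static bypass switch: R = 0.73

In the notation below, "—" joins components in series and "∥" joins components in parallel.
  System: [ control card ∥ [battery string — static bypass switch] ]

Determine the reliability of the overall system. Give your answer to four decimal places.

0.9832

Series (battery string and static bypass switch): 0.910000 × 0.730000 = 0.664300
Parallel (control card and [0.664300]): 1 − (1 − 0.950000)(1 − 0.664300) = 0.9832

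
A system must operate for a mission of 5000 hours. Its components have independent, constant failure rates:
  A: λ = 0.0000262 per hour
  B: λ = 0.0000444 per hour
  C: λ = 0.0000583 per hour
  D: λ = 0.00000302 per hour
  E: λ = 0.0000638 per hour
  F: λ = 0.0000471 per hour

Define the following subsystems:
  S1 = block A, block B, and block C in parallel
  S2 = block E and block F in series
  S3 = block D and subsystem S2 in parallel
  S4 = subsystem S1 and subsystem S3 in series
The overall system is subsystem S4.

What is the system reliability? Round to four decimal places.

R(A) = exp(−0.0000262 × 5000) = 0.877218
R(B) = exp(−0.0000444 × 5000) = 0.800915
R(C) = exp(−0.0000583 × 5000) = 0.747142
R(D) = exp(−0.00000302 × 5000) = 0.985013
R(E) = exp(−0.0000638 × 5000) = 0.726876
R(F) = exp(−0.0000471 × 5000) = 0.790176
Parallel (A, B, and C): 1 − (1 − 0.877218)(1 − 0.800915)(1 − 0.747142) = 0.993819
Series (E and F): 0.726876 × 0.790176 = 0.574360
Parallel (D and [0.574360]): 1 − (1 − 0.985013)(1 − 0.574360) = 0.993621
Series ([0.993819] and [0.993621]): 0.993819 × 0.993621 = 0.9875

0.9875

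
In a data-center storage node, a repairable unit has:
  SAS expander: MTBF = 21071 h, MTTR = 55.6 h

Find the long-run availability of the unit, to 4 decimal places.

A(SAS expander) = MTBF/(MTBF+MTTR) = 21071/(21071+55.6) = 0.9974

0.9974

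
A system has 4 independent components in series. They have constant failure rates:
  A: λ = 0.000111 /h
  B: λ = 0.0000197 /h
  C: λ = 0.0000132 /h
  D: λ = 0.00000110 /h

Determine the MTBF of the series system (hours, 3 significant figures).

6900

Series of exponential components: λ_sys = Σ λ_i
λ_sys = 0.000111 + 0.0000197 + 0.0000132 + 0.00000110 = 1.4500e-04 /h
MTBF = 1 / λ_sys = 6900 h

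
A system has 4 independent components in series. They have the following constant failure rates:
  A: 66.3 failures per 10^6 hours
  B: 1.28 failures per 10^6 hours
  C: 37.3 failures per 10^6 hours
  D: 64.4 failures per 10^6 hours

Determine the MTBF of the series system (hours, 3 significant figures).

5910

Series of exponential components: λ_sys = Σ λ_i
λ_sys = 0.0000663 + 0.00000128 + 0.0000373 + 0.0000644 = 1.6928e-04 /h
MTBF = 1 / λ_sys = 5910 h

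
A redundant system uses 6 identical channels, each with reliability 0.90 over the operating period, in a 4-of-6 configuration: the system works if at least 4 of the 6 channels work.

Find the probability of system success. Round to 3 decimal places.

0.984

R = Σ_{i=4}^{6} C(6,i) p^i (1−p)^{6−i} with p = 0.90
C(6,4)·0.90^4·0.10^2 = 0.09842
C(6,5)·0.90^5·0.10^1 = 0.35429
C(6,6)·0.90^6·0.10^0 = 0.53144
Sum = 0.984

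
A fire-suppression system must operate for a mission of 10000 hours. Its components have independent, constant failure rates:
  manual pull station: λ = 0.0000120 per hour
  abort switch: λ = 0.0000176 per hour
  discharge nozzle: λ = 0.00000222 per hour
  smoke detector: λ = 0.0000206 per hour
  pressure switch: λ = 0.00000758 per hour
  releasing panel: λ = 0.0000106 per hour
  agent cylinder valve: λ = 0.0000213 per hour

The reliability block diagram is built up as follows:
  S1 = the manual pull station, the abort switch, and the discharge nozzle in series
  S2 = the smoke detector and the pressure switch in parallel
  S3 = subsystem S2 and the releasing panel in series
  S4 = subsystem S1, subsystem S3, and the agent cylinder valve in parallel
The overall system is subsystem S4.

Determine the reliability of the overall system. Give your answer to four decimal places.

0.9941

R(manual pull station) = exp(−0.0000120 × 10000) = 0.886920
R(abort switch) = exp(−0.0000176 × 10000) = 0.838618
R(discharge nozzle) = exp(−0.00000222 × 10000) = 0.978045
R(smoke detector) = exp(−0.0000206 × 10000) = 0.813833
R(pressure switch) = exp(−0.00000758 × 10000) = 0.927002
R(releasing panel) = exp(−0.0000106 × 10000) = 0.899425
R(agent cylinder valve) = exp(−0.0000213 × 10000) = 0.808156
Series (manual pull station, abort switch, and discharge nozzle): 0.886920 × 0.838618 × 0.978045 = 0.727457
Parallel (smoke detector and pressure switch): 1 − (1 − 0.813833)(1 − 0.927002) = 0.986410
Series ([0.986410] and releasing panel): 0.986410 × 0.899425 = 0.887202
Parallel ([0.727457], [0.887202], and agent cylinder valve): 1 − (1 − 0.727457)(1 − 0.887202)(1 − 0.808156) = 0.9941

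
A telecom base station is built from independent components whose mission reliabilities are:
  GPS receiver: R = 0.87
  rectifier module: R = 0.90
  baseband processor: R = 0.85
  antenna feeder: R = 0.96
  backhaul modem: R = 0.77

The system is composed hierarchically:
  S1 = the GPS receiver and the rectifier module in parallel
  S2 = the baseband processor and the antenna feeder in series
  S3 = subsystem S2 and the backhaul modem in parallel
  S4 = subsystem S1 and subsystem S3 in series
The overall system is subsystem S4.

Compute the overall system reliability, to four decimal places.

0.9452

Parallel (GPS receiver and rectifier module): 1 − (1 − 0.870000)(1 − 0.900000) = 0.987000
Series (baseband processor and antenna feeder): 0.850000 × 0.960000 = 0.816000
Parallel ([0.816000] and backhaul modem): 1 − (1 − 0.816000)(1 − 0.770000) = 0.957680
Series ([0.987000] and [0.957680]): 0.987000 × 0.957680 = 0.9452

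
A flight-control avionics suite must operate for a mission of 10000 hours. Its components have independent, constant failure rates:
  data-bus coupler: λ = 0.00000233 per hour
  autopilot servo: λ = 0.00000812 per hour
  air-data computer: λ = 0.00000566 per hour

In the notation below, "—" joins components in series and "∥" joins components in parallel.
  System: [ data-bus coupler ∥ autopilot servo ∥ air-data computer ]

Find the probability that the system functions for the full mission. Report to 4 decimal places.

0.9999

R(data-bus coupler) = exp(−0.00000233 × 10000) = 0.976969
R(autopilot servo) = exp(−0.00000812 × 10000) = 0.922009
R(air-data computer) = exp(−0.00000566 × 10000) = 0.944972
Parallel (data-bus coupler, autopilot servo, and air-data computer): 1 − (1 − 0.976969)(1 − 0.922009)(1 − 0.944972) = 0.9999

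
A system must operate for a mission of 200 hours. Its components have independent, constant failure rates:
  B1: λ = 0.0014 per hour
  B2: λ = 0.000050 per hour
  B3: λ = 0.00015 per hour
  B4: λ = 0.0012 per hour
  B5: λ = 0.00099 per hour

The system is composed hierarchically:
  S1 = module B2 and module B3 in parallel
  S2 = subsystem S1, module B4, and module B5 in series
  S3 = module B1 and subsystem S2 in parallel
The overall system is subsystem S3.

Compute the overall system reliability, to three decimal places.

0.913

R(B1) = exp(−0.0014 × 200) = 0.75578
R(B2) = exp(−0.000050 × 200) = 0.99005
R(B3) = exp(−0.00015 × 200) = 0.97045
R(B4) = exp(−0.0012 × 200) = 0.78663
R(B5) = exp(−0.00099 × 200) = 0.82037
Parallel (B2 and B3): 1 − (1 − 0.99005)(1 − 0.97045) = 0.99971
Series ([0.99971], B4, and B5): 0.99971 × 0.78663 × 0.82037 = 0.64514
Parallel (B1 and [0.64514]): 1 − (1 − 0.75578)(1 − 0.64514) = 0.913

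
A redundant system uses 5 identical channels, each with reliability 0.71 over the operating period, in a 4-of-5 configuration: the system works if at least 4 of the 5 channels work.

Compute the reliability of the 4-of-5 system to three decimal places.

R = Σ_{i=4}^{5} C(5,i) p^i (1−p)^{5−i} with p = 0.71
C(5,4)·0.71^4·0.29^1 = 0.36847
C(5,5)·0.71^5·0.29^0 = 0.18042
Sum = 0.549

0.549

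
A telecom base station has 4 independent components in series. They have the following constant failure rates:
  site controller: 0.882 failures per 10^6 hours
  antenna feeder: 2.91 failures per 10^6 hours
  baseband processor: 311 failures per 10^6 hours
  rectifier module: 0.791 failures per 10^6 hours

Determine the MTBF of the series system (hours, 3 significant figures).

3170

Series of exponential components: λ_sys = Σ λ_i
λ_sys = 0.000000882 + 0.00000291 + 0.000311 + 0.000000791 = 3.1558e-04 /h
MTBF = 1 / λ_sys = 3170 h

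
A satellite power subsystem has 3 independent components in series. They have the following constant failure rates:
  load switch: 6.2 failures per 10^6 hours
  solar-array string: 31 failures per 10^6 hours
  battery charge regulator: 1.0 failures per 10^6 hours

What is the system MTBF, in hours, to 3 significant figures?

26200

Series of exponential components: λ_sys = Σ λ_i
λ_sys = 0.0000062 + 0.000031 + 0.0000010 = 3.8200e-05 /h
MTBF = 1 / λ_sys = 26200 h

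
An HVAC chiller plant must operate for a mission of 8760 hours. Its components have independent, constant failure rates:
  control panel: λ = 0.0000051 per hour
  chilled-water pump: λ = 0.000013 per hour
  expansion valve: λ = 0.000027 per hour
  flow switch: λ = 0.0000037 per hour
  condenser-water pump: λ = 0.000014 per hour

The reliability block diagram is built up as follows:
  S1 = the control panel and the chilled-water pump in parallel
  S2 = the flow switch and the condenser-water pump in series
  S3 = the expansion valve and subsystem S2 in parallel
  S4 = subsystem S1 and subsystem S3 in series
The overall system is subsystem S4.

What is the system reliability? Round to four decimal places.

R(control panel) = exp(−0.0000051 × 8760) = 0.956307
R(chilled-water pump) = exp(−0.000013 × 8760) = 0.892365
R(expansion valve) = exp(−0.000027 × 8760) = 0.789370
R(flow switch) = exp(−0.0000037 × 8760) = 0.968108
R(condenser-water pump) = exp(−0.000014 × 8760) = 0.884582
Parallel (control panel and chilled-water pump): 1 − (1 − 0.956307)(1 − 0.892365) = 0.995297
Series (flow switch and condenser-water pump): 0.968108 × 0.884582 = 0.856371
Parallel (expansion valve and [0.856371]): 1 − (1 − 0.789370)(1 − 0.856371) = 0.969747
Series ([0.995297] and [0.969747]): 0.995297 × 0.969747 = 0.9652

0.9652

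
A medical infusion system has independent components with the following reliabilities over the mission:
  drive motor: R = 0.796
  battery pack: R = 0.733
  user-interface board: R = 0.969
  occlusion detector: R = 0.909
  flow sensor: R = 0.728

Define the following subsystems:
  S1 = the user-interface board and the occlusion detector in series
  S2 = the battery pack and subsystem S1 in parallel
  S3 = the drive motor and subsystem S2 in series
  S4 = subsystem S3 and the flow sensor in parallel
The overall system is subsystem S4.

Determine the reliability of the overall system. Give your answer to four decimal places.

Series (user-interface board and occlusion detector): 0.969000 × 0.909000 = 0.880821
Parallel (battery pack and [0.880821]): 1 − (1 − 0.733000)(1 − 0.880821) = 0.968179
Series (drive motor and [0.968179]): 0.796000 × 0.968179 = 0.770670
Parallel ([0.770670] and flow sensor): 1 − (1 − 0.770670)(1 − 0.728000) = 0.9376

0.9376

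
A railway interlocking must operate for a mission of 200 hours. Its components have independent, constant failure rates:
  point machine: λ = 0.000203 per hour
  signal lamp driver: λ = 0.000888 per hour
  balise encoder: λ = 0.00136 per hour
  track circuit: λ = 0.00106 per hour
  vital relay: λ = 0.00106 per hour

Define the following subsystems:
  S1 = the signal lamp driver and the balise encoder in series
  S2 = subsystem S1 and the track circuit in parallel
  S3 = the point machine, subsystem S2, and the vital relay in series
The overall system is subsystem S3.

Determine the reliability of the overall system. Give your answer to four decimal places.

0.7230

R(point machine) = exp(−0.000203 × 200) = 0.960213
R(signal lamp driver) = exp(−0.000888 × 200) = 0.837277
R(balise encoder) = exp(−0.00136 × 200) = 0.761854
R(track circuit) = exp(−0.00106 × 200) = 0.808965
R(vital relay) = exp(−0.00106 × 200) = 0.808965
Series (signal lamp driver and balise encoder): 0.837277 × 0.761854 = 0.637883
Parallel ([0.637883] and track circuit): 1 − (1 − 0.637883)(1 − 0.808965) = 0.930823
Series (point machine, [0.930823], and vital relay): 0.960213 × 0.930823 × 0.808965 = 0.7230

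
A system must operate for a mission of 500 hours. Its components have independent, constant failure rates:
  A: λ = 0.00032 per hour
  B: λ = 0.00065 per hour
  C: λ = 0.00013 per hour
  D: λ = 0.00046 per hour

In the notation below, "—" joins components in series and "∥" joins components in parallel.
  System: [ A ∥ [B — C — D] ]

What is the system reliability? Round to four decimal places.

0.9317

R(A) = exp(−0.00032 × 500) = 0.852144
R(B) = exp(−0.00065 × 500) = 0.722527
R(C) = exp(−0.00013 × 500) = 0.937067
R(D) = exp(−0.00046 × 500) = 0.794534
Series (B, C, and D): 0.722527 × 0.937067 × 0.794534 = 0.537944
Parallel (A and [0.537944]): 1 − (1 − 0.852144)(1 − 0.537944) = 0.9317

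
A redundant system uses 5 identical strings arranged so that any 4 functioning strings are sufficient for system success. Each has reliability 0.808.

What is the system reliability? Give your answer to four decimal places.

0.7536

R = Σ_{i=4}^{5} C(5,i) p^i (1−p)^{5−i} with p = 0.808
C(5,4)·0.808^4·0.192^1 = 0.409182
C(5,5)·0.808^5·0.192^0 = 0.344395
Sum = 0.7536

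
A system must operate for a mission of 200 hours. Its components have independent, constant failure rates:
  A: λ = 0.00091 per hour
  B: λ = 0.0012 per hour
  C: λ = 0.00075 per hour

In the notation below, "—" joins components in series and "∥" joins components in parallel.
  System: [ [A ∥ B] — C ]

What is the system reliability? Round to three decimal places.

R(A) = exp(−0.00091 × 200) = 0.83360
R(B) = exp(−0.0012 × 200) = 0.78663
R(C) = exp(−0.00075 × 200) = 0.86071
Parallel (A and B): 1 − (1 − 0.83360)(1 − 0.78663) = 0.96450
Series ([0.96450] and C): 0.96450 × 0.86071 = 0.830

0.830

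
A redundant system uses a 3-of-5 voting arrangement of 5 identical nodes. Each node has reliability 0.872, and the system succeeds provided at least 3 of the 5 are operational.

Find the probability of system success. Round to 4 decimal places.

0.9828

R = Σ_{i=3}^{5} C(5,i) p^i (1−p)^{5−i} with p = 0.872
C(5,3)·0.872^3·0.128^2 = 0.108635
C(5,4)·0.872^4·0.128^1 = 0.370038
C(5,5)·0.872^5·0.128^0 = 0.504176
Sum = 0.9828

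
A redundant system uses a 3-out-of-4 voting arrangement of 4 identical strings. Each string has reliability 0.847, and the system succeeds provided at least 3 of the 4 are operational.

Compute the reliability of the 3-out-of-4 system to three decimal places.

0.887

R = Σ_{i=3}^{4} C(4,i) p^i (1−p)^{4−i} with p = 0.847
C(4,3)·0.847^3·0.153^1 = 0.37188
C(4,4)·0.847^4·0.153^0 = 0.51468
Sum = 0.887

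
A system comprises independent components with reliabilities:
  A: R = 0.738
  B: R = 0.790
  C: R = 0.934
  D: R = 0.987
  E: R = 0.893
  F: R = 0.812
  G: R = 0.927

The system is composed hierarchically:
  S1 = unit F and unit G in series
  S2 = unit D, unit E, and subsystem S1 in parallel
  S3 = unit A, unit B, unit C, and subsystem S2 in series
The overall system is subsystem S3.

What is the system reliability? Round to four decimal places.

Series (F and G): 0.812000 × 0.927000 = 0.752724
Parallel (D, E, and [0.752724]): 1 − (1 − 0.987000)(1 − 0.893000)(1 − 0.752724) = 0.999656
Series (A, B, C, and [0.999656]): 0.738000 × 0.790000 × 0.934000 × 0.999656 = 0.5444

0.5444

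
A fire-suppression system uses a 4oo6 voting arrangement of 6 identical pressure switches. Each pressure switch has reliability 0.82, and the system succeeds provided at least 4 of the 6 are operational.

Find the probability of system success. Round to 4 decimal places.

0.9241

R = Σ_{i=4}^{6} C(6,i) p^i (1−p)^{6−i} with p = 0.82
C(6,4)·0.82^4·0.18^2 = 0.219731
C(6,5)·0.82^5·0.18^1 = 0.400399
C(6,6)·0.82^6·0.18^0 = 0.304007
Sum = 0.9241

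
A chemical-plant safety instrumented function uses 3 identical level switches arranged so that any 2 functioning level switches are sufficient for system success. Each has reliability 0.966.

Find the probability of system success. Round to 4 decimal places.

R = Σ_{i=2}^{3} C(3,i) p^i (1−p)^{3−i} with p = 0.966
C(3,2)·0.966^2·0.034^1 = 0.095182
C(3,3)·0.966^3·0.034^0 = 0.901429
Sum = 0.9966

0.9966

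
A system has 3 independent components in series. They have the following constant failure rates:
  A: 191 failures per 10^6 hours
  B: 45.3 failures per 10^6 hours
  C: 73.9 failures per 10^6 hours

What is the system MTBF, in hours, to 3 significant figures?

Series of exponential components: λ_sys = Σ λ_i
λ_sys = 0.000191 + 0.0000453 + 0.0000739 = 3.1020e-04 /h
MTBF = 1 / λ_sys = 3220 h

3220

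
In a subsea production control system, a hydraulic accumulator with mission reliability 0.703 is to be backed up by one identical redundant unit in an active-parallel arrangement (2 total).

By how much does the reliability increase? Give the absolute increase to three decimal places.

R_before = 0.703
R_after = 1 − (1 − 0.703)^2 = 0.912
ΔR = 0.912 − 0.703 = 0.209

0.209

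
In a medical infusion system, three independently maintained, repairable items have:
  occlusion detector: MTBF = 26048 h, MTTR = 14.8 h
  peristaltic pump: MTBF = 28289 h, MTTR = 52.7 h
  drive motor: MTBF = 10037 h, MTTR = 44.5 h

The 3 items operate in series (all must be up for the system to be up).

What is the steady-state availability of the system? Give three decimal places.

A(occlusion detector) = MTBF/(MTBF+MTTR) = 26048/(26048+14.8) = 0.999432
A(peristaltic pump) = MTBF/(MTBF+MTTR) = 28289/(28289+52.7) = 0.998141
A(drive motor) = MTBF/(MTBF+MTTR) = 10037/(10037+44.5) = 0.995586
Series availability: 0.999432 × 0.998141 × 0.995586 = 0.993

0.993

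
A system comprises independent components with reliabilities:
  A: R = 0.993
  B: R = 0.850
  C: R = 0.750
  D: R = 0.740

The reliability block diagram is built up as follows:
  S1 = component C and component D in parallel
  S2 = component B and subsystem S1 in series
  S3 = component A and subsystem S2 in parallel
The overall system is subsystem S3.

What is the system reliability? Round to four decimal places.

Parallel (C and D): 1 − (1 − 0.750000)(1 − 0.740000) = 0.935000
Series (B and [0.935000]): 0.850000 × 0.935000 = 0.794750
Parallel (A and [0.794750]): 1 − (1 − 0.993000)(1 − 0.794750) = 0.9986

0.9986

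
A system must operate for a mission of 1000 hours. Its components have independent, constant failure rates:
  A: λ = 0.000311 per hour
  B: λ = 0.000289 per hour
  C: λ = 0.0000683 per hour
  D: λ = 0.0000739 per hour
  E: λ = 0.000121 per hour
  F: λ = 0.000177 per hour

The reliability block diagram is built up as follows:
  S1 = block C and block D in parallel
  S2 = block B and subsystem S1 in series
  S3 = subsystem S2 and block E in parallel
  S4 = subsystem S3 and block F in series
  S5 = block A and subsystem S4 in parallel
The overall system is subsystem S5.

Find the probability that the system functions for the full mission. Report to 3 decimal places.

0.950

R(A) = exp(−0.000311 × 1000) = 0.73271
R(B) = exp(−0.000289 × 1000) = 0.74901
R(C) = exp(−0.0000683 × 1000) = 0.93398
R(D) = exp(−0.0000739 × 1000) = 0.92876
R(E) = exp(−0.000121 × 1000) = 0.88603
R(F) = exp(−0.000177 × 1000) = 0.83778
Parallel (C and D): 1 − (1 − 0.93398)(1 − 0.92876) = 0.99530
Series (B and [0.99530]): 0.74901 × 0.99530 = 0.74549
Parallel ([0.74549] and E): 1 − (1 − 0.74549)(1 − 0.88603) = 0.97099
Series ([0.97099] and F): 0.97099 × 0.83778 = 0.81348
Parallel (A and [0.81348]): 1 − (1 − 0.73271)(1 − 0.81348) = 0.950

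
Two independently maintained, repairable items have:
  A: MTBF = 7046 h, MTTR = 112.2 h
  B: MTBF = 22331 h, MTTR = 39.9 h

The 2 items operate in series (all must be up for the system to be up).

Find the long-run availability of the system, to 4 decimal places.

A(A) = MTBF/(MTBF+MTTR) = 7046/(7046+112.2) = 0.984326
A(B) = MTBF/(MTBF+MTTR) = 22331/(22331+39.9) = 0.998216
Series availability: 0.984326 × 0.998216 = 0.9826

0.9826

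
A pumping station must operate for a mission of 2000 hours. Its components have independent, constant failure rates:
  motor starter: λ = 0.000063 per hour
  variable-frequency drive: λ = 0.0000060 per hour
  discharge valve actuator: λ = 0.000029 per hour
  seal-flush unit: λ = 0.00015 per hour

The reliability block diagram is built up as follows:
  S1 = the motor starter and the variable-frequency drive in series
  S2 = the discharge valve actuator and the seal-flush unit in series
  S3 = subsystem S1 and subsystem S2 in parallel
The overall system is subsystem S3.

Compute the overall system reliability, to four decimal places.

R(motor starter) = exp(−0.000063 × 2000) = 0.881615
R(variable-frequency drive) = exp(−0.0000060 × 2000) = 0.988072
R(discharge valve actuator) = exp(−0.000029 × 2000) = 0.943650
R(seal-flush unit) = exp(−0.00015 × 2000) = 0.740818
Series (motor starter and variable-frequency drive): 0.881615 × 0.988072 = 0.871099
Series (discharge valve actuator and seal-flush unit): 0.943650 × 0.740818 = 0.699073
Parallel ([0.871099] and [0.699073]): 1 − (1 − 0.871099)(1 − 0.699073) = 0.9612

0.9612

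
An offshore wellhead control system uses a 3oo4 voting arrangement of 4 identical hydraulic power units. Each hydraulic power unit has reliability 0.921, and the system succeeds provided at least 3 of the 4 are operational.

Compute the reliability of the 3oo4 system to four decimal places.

R = Σ_{i=3}^{4} C(4,i) p^i (1−p)^{4−i} with p = 0.921
C(4,3)·0.921^3·0.079^1 = 0.246869
C(4,4)·0.921^4·0.079^0 = 0.719513
Sum = 0.9664

0.9664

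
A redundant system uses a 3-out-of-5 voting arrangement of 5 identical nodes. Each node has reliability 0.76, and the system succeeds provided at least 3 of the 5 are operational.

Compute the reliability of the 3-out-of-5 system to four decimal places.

R = Σ_{i=3}^{5} C(5,i) p^i (1−p)^{5−i} with p = 0.76
C(5,3)·0.76^3·0.24^2 = 0.252850
C(5,4)·0.76^4·0.24^1 = 0.400346
C(5,5)·0.76^5·0.24^0 = 0.253553
Sum = 0.9067

0.9067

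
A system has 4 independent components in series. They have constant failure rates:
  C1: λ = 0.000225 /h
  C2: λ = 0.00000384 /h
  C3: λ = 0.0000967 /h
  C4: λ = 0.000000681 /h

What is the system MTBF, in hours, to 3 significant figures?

Series of exponential components: λ_sys = Σ λ_i
λ_sys = 0.000225 + 0.00000384 + 0.0000967 + 0.000000681 = 3.2622e-04 /h
MTBF = 1 / λ_sys = 3070 h

3070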